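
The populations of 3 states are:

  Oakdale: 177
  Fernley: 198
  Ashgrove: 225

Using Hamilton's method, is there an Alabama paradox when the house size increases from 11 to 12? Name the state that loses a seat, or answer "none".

At 11 seats: Oakdale 3, Fernley 4, Ashgrove 4.
At 12 seats: Oakdale 4, Fernley 4, Ashgrove 4.
No state's allocation decreased.

none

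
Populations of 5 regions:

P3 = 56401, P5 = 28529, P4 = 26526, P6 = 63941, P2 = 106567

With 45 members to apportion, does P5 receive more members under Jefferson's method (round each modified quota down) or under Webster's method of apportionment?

Webster

Jefferson: P3 9, P5 4, P4 4, P6 10, P2 18.
Webster: P3 9, P5 5, P4 4, P6 10, P2 17.
P5 gets 4 under Jefferson and 5 under Webster.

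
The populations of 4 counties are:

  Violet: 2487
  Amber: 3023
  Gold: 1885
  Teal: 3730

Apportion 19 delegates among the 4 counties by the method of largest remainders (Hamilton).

Total 11125; standard divisor 11125/19 ≈ 585.526.
Standard quotas: Violet 4.247, Amber 5.163, Gold 3.219, Teal 6.370.
Lower quotas: Violet 4, Amber 5, Gold 3, Teal 6 (sum 18, leaving 1 seat).
Remainders in descending order: Teal 0.370, Violet 0.247, Gold 0.219, Amber 0.163.
Largest remainder: Teal receives the extra seat.

Violet=4, Amber=5, Gold=3, Teal=7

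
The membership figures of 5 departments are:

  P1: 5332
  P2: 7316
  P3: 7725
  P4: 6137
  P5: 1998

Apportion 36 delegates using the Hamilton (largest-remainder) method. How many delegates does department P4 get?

8

The standard divisor is 28508/36 ≈ 791.889.
Standard quotas: P1 6.7333, P2 9.2387, P3 9.7552, P4 7.7498, P5 2.5231.
Lower quotas: P1 6, P2 9, P3 9, P4 7, P5 2 (sum 33, leaving 3 seats).
Remainders in descending order: P3 0.7552, P4 0.7498, P1 0.7333, P5 0.5231, P2 0.2387.
The surplus seats go to P3, P4, P1.
P4 receives 8.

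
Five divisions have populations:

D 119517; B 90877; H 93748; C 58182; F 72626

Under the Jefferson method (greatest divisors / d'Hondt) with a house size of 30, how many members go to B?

6

Standard divisor 434950/30 ≈ 14498.333; standard quotas: D 8.243, B 6.268, H 6.466, C 4.013, F 5.009.
Rounding down gives 8, 6, 6, 4, 5 = 29 seats, so the divisor must be adjusted.
With modified divisor 13340: modified quotas D 8.959, B 6.812, H 7.028, C 4.361, F 5.444.
Rounding down: D 8, B 6, H 7, C 4, F 5 (total 30).
B receives 6.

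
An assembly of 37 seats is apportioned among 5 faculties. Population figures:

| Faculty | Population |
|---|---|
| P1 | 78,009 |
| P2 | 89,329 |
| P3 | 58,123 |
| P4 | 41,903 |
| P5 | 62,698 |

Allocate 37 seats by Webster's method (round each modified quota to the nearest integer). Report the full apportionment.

P1: 9, P2: 10, P3: 6, P4: 5, P5: 7

Standard divisor 330062/37 ≈ 8920.595; standard quotas: P1 8.745, P2 10.014, P3 6.516, P4 4.697, P5 7.028.
Rounding to the nearest integer gives 9, 10, 7, 5, 7 = 38 seats, so the divisor must be adjusted.
With modified divisor 9100: modified quotas P1 8.572, P2 9.816, P3 6.387, P4 4.605, P5 6.890.
Rounding to the nearest integer: P1 9, P2 10, P3 6, P4 5, P5 7 (total 37).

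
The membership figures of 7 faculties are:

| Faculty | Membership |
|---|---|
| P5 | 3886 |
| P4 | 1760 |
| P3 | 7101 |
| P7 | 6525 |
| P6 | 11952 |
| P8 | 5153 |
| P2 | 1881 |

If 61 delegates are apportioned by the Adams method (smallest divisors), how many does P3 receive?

11

Standard divisor 38258/61 ≈ 627.18; standard quotas: P5 6.196, P4 2.806, P3 11.322, P7 10.404, P6 19.057, P8 8.216, P2 2.999.
Rounding up gives 7, 3, 12, 11, 20, 9, 3 = 65 seats, so the divisor must be adjusted.
With modified divisor 650: modified quotas P5 5.978, P4 2.708, P3 10.925, P7 10.038, P6 18.388, P8 7.928, P2 2.894.
Rounding up: P5 6, P4 3, P3 11, P7 11, P6 19, P8 8, P2 3 (total 61).
P3 receives 11.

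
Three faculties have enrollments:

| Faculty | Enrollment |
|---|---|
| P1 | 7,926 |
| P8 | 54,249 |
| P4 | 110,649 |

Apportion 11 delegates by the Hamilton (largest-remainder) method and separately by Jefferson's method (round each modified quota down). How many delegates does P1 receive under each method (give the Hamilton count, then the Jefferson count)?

1 and 0

Hamilton: P1 1, P8 3, P4 7.
Jefferson: P1 0, P8 3, P4 8.
P1 gets 1 under Hamilton and 0 under Jefferson.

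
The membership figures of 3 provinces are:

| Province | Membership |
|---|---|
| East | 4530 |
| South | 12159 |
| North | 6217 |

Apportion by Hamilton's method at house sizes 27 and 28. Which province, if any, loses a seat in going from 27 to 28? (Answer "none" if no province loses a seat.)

East

At 27 seats: East 6, South 14, North 7.
At 28 seats: East 5, South 15, North 8.
East drops from 6 to 5.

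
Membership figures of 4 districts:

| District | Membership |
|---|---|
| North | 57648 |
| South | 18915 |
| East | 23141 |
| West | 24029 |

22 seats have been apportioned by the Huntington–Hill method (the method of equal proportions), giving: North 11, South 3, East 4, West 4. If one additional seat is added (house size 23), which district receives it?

South

Priority for the next seat is population ÷ (√(s·(s+1))).
Priorities: North 5017.614, South 5460.290, East 5174.485, West 5373.048.
Highest priority: South.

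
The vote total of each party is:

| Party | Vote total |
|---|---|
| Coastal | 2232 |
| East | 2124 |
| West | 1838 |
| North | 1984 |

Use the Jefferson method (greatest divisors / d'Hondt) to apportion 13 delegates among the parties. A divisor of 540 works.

With modified divisor 540: modified quotas Coastal 4.133, East 3.933, West 3.404, North 3.674.
Rounding down: Coastal 4, East 3, West 3, North 3 (total 13).

Coastal=4; East=3; West=3; North=3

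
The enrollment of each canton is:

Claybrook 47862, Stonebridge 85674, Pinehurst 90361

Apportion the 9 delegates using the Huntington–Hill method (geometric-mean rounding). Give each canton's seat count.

With divisor 25408: modified quotas Claybrook 1.884, Stonebridge 3.372, Pinehurst 3.556.
Geometric-mean thresholds: Claybrook √(1·2)=1.414, Stonebridge √(3·4)=3.464, Pinehurst √(3·4)=3.464.
Each quota rounded against its threshold gives Claybrook 2, Stonebridge 3, Pinehurst 4 (total 9).

Claybrook: 2; Stonebridge: 3; Pinehurst: 4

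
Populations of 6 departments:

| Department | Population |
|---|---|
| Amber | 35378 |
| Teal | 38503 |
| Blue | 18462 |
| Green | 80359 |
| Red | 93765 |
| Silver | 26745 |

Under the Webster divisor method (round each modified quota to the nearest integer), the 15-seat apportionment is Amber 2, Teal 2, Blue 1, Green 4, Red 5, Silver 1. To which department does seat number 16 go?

Priority for the next seat is population ÷ (current seats + 0.5).
Priorities: Amber 14151.200, Teal 15401.200, Blue 12308.000, Green 17857.556, Red 17048.182, Silver 17830.000.
Highest priority: Green.

Green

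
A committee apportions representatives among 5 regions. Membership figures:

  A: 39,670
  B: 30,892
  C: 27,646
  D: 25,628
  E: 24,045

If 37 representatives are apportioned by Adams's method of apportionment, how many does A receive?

10

Standard divisor 147881/37 ≈ 3996.784; standard quotas: A 9.925, B 7.729, C 6.917, D 6.412, E 6.016.
Rounding up gives 10, 8, 7, 7, 7 = 39 seats, so the divisor must be adjusted.
With modified divisor 4300: modified quotas A 9.226, B 7.184, C 6.429, D 5.960, E 5.592.
Rounding up: A 10, B 8, C 7, D 6, E 6 (total 37).
A receives 10.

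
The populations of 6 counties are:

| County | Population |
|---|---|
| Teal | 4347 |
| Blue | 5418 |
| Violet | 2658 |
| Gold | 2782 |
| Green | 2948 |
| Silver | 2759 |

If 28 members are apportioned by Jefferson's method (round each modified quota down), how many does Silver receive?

4

Standard divisor 20912/28 ≈ 746.857; standard quotas: Teal 5.820, Blue 7.254, Violet 3.559, Gold 3.725, Green 3.947, Silver 3.694.
Rounding down gives 5, 7, 3, 3, 3, 3 = 24 seats, so the divisor must be adjusted.
With modified divisor 680: modified quotas Teal 6.393, Blue 7.968, Violet 3.909, Gold 4.091, Green 4.335, Silver 4.057.
Rounding down: Teal 6, Blue 7, Violet 3, Gold 4, Green 4, Silver 4 (total 28).
Silver receives 4.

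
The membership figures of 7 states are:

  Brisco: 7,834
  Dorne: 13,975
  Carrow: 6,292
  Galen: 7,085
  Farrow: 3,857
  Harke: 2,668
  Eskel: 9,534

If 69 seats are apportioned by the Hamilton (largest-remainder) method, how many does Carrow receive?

The standard divisor is 51245/69 ≈ 742.681.
Standard quotas: Brisco 10.5483, Dorne 18.8170, Carrow 8.4720, Galen 9.5398, Farrow 5.1933, Harke 3.5924, Eskel 12.8373.
Lower quotas: Brisco 10, Dorne 18, Carrow 8, Galen 9, Farrow 5, Harke 3, Eskel 12 (sum 65, leaving 4 seats).
Remainders in descending order: Eskel 0.8373, Dorne 0.8170, Harke 0.5924, Brisco 0.5483, Galen 0.5398, Carrow 0.4720, Farrow 0.1933.
The surplus seats go to Eskel, Dorne, Harke, Brisco.
Carrow receives 8.

8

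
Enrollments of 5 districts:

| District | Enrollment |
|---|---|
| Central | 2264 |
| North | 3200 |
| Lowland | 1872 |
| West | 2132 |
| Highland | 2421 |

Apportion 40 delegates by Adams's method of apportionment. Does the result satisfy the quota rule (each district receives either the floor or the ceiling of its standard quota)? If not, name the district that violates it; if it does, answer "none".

none

Standard quotas: Central 7.617, North 10.766, Lowland 6.298, West 7.173, Highland 8.145.
Adams allocation: Central 8, North 11, Lowland 6, West 7, Highland 8.
Every allocation lies between the lower and upper quota.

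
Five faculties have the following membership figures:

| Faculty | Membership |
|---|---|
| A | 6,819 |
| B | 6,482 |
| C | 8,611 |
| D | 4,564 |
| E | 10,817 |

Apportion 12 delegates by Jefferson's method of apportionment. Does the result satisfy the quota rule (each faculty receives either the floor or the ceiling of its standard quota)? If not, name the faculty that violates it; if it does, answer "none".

none

Standard quotas: A 2.194, B 2.086, C 2.771, D 1.469, E 3.481.
Jefferson allocation: A 2, B 2, C 3, D 1, E 4.
Every allocation lies between the lower and upper quota.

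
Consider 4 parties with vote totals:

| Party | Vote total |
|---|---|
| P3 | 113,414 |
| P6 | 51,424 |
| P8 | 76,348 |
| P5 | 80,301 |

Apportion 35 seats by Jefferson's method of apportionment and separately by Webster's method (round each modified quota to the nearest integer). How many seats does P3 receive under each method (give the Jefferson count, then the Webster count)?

Jefferson: P3 13, P6 5, P8 8, P5 9.
Webster: P3 12, P6 6, P8 8, P5 9.
P3 gets 13 under Jefferson and 12 under Webster.

13 and 12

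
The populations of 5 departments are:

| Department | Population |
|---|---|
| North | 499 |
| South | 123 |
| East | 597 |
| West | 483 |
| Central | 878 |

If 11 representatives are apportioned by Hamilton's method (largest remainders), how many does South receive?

0

Standard divisor: 2580 ÷ 11 ≈ 234.545.
Standard quotas: North 2.128, South 0.524, East 2.545, West 2.059, Central 3.743.
Lower quotas: North 2, South 0, East 2, West 2, Central 3 (sum 9, leaving 2 seats).
Remainders in descending order: Central 0.743, East 0.545, South 0.524, North 0.128, West 0.059.
The surplus seats go to Central, East.
South receives 0.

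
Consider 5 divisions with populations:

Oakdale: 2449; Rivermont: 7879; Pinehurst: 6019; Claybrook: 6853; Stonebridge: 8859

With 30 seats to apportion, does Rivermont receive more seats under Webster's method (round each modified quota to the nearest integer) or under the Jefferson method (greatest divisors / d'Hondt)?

Jefferson

Webster: Oakdale 2, Rivermont 7, Pinehurst 6, Claybrook 7, Stonebridge 8.
Jefferson: Oakdale 2, Rivermont 8, Pinehurst 6, Claybrook 6, Stonebridge 8.
Rivermont gets 7 under Webster and 8 under Jefferson.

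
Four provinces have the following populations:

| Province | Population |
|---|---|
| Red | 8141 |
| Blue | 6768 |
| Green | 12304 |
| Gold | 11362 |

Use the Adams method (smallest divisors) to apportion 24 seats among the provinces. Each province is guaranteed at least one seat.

Red: 5, Blue: 4, Green: 8, Gold: 7

Standard divisor 38575/24 ≈ 1607.292; standard quotas: Red 5.065, Blue 4.211, Green 7.655, Gold 7.069.
Rounding up gives 6, 5, 8, 8 = 27 seats, so the divisor must be adjusted.
With modified divisor 1720: modified quotas Red 4.733, Blue 3.935, Green 7.153, Gold 6.606.
Rounding up: Red 5, Blue 4, Green 8, Gold 7 (total 24).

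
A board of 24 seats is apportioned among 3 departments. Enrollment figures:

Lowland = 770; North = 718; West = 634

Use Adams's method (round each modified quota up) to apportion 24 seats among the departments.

Standard divisor 2122/24 ≈ 88.417; standard quotas: Lowland 8.709, North 8.121, West 7.171.
Rounding up gives 9, 9, 8 = 26 seats, so the divisor must be adjusted.
With modified divisor 93: modified quotas Lowland 8.280, North 7.720, West 6.817.
Rounding up: Lowland 9, North 8, West 7 (total 24).

Lowland 9, North 8, West 7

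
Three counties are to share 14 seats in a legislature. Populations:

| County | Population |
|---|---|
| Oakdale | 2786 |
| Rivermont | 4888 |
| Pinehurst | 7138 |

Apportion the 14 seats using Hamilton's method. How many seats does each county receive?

Standard divisor: 14812 ÷ 14 = 1058.
Standard quotas: Oakdale 2.6333, Rivermont 4.6200, Pinehurst 6.7467.
Lower quotas: Oakdale 2, Rivermont 4, Pinehurst 6 (sum 12, leaving 2 seats).
Remainders in descending order: Pinehurst 0.7467, Oakdale 0.6333, Rivermont 0.6200.
The surplus seats go to Pinehurst, Oakdale.

Oakdale=3, Rivermont=4, Pinehurst=7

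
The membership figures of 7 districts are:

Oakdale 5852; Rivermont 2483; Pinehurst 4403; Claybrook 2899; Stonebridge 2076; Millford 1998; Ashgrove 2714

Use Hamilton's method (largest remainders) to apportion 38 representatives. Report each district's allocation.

The standard divisor is 22425/38 ≈ 590.132.
Standard quotas: Oakdale 9.9164, Rivermont 4.2075, Pinehurst 7.4610, Claybrook 4.9125, Stonebridge 3.5179, Millford 3.3857, Ashgrove 4.5990.
Lower quotas: Oakdale 9, Rivermont 4, Pinehurst 7, Claybrook 4, Stonebridge 3, Millford 3, Ashgrove 4 (sum 34, leaving 4 seats).
Remainders in descending order: Oakdale 0.9164, Claybrook 0.9125, Ashgrove 0.5990, Stonebridge 0.5179, Pinehurst 0.4610, Millford 0.3857, Rivermont 0.2075.
The surplus seats go to Oakdale, Claybrook, Ashgrove, Stonebridge.

Oakdale=10; Rivermont=4; Pinehurst=7; Claybrook=5; Stonebridge=4; Millford=3; Ashgrove=5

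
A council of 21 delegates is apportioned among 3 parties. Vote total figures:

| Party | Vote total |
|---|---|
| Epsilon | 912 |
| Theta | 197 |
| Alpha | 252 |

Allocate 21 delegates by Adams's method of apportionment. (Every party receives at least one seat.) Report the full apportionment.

Epsilon 14; Theta 3; Alpha 4

Standard divisor 1361/21 ≈ 64.81; standard quotas: Epsilon 14.072, Theta 3.040, Alpha 3.888.
Rounding up gives 15, 4, 4 = 23 seats, so the divisor must be adjusted.
With modified divisor 70: modified quotas Epsilon 13.029, Theta 2.814, Alpha 3.600.
Rounding up: Epsilon 14, Theta 3, Alpha 4 (total 21).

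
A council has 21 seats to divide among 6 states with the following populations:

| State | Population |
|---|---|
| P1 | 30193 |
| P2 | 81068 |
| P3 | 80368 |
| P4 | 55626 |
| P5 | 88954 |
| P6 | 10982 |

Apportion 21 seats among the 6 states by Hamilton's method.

P1 2; P2 5; P3 5; P4 3; P5 5; P6 1

Standard divisor: 347191 ÷ 21 ≈ 16532.905.
Standard quotas: P1 1.8262, P2 4.9034, P3 4.8611, P4 3.3646, P5 5.3804, P6 0.6643.
Lower quotas: P1 1, P2 4, P3 4, P4 3, P5 5, P6 0 (sum 17, leaving 4 seats).
Remainders in descending order: P2 0.9034, P3 0.8611, P1 0.8262, P6 0.6643, P5 0.3804, P4 0.3646.
The surplus seats go to P2, P3, P1, P6.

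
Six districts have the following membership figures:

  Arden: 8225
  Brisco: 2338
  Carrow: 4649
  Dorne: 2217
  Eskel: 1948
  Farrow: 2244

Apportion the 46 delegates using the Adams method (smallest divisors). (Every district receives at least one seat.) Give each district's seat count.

Standard divisor 21621/46 ≈ 470.022; standard quotas: Arden 17.499, Brisco 4.974, Carrow 9.891, Dorne 4.717, Eskel 4.144, Farrow 4.774.
Rounding up gives 18, 5, 10, 5, 5, 5 = 48 seats, so the divisor must be adjusted.
With modified divisor 500: modified quotas Arden 16.450, Brisco 4.676, Carrow 9.298, Dorne 4.434, Eskel 3.896, Farrow 4.488.
Rounding up: Arden 17, Brisco 5, Carrow 10, Dorne 5, Eskel 4, Farrow 5 (total 46).

Arden 17, Brisco 5, Carrow 10, Dorne 5, Eskel 4, Farrow 5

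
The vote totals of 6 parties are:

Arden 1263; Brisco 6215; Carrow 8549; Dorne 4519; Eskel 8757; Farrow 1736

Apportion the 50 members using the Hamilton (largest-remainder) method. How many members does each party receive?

Arden: 2, Brisco: 10, Carrow: 14, Dorne: 7, Eskel: 14, Farrow: 3

Total 31039; standard divisor 31039/50 ≈ 620.78.
Standard quotas: Arden 2.0345, Brisco 10.0116, Carrow 13.7714, Dorne 7.2796, Eskel 14.1064, Farrow 2.7965.
Lower quotas: Arden 2, Brisco 10, Carrow 13, Dorne 7, Eskel 14, Farrow 2 (sum 48, leaving 2 seats).
Remainders in descending order: Farrow 0.7965, Carrow 0.7714, Dorne 0.2796, Eskel 0.1064, Arden 0.0345, Brisco 0.0116.
Largest remainders: Farrow, Carrow receive the extra seats.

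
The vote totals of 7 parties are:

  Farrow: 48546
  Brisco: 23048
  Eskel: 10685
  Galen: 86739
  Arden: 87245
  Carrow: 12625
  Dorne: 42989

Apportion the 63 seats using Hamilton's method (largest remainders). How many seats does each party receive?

Total 311877; standard divisor 311877/63 ≈ 4950.429.
Standard quotas: Farrow 9.8064, Brisco 4.6558, Eskel 2.1584, Galen 17.5215, Arden 17.6237, Carrow 2.5503, Dorne 8.6839.
Lower quotas: Farrow 9, Brisco 4, Eskel 2, Galen 17, Arden 17, Carrow 2, Dorne 8 (sum 59, leaving 4 seats).
Remainders in descending order: Farrow 0.8064, Dorne 0.6839, Brisco 0.6558, Arden 0.6237, Carrow 0.5503, Galen 0.5215, Eskel 0.1584.
Largest remainders: Farrow, Dorne, Brisco, Arden receive the extra seats.

Farrow 10; Brisco 5; Eskel 2; Galen 17; Arden 18; Carrow 2; Dorne 9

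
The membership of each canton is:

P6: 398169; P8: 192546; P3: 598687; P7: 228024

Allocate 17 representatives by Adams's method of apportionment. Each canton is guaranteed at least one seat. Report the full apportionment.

Standard divisor 1417426/17 ≈ 83378; standard quotas: P6 4.775, P8 2.309, P3 7.180, P7 2.735.
Rounding up gives 5, 3, 8, 3 = 19 seats, so the divisor must be adjusted.
With modified divisor 97900: modified quotas P6 4.067, P8 1.967, P3 6.115, P7 2.329.
Rounding up: P6 5, P8 2, P3 7, P7 3 (total 17).

P6 5, P8 2, P3 7, P7 3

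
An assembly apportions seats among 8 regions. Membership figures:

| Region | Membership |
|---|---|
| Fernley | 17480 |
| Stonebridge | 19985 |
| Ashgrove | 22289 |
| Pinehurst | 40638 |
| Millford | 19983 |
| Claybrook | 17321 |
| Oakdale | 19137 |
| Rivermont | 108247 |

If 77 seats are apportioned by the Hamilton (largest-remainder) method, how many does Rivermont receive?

31

Standard divisor: 265080 ÷ 77 ≈ 3442.597.
Standard quotas: Fernley 5.0776, Stonebridge 5.8052, Ashgrove 6.4745, Pinehurst 11.8045, Millford 5.8046, Claybrook 5.0314, Oakdale 5.5589, Rivermont 31.4434.
Lower quotas: Fernley 5, Stonebridge 5, Ashgrove 6, Pinehurst 11, Millford 5, Claybrook 5, Oakdale 5, Rivermont 31 (sum 73, leaving 4 seats).
Remainders in descending order: Stonebridge 0.8052, Millford 0.8046, Pinehurst 0.8045, Oakdale 0.5589, Ashgrove 0.4745, Rivermont 0.4434, Fernley 0.0776, Claybrook 0.0314.
The surplus seats go to Stonebridge, Millford, Pinehurst, Oakdale.
Rivermont receives 31.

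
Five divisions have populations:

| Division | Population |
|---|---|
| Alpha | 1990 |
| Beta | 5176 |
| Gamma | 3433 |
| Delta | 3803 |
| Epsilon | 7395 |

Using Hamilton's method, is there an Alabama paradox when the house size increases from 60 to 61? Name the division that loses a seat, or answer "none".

At 60 seats: Alpha 6, Beta 14, Gamma 9, Delta 11, Epsilon 20.
At 61 seats: Alpha 5, Beta 14, Gamma 10, Delta 11, Epsilon 21.
Alpha drops from 6 to 5.

Alpha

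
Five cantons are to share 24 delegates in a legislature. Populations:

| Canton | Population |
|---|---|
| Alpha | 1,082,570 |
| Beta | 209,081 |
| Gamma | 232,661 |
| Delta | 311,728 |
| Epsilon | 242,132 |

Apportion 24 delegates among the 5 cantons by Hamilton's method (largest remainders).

Total 2078172; standard divisor 2078172/24 ≈ 86590.5.
Standard quotas: Alpha 12.5022, Beta 2.4146, Gamma 2.6869, Delta 3.6000, Epsilon 2.7963.
Lower quotas: Alpha 12, Beta 2, Gamma 2, Delta 3, Epsilon 2 (sum 21, leaving 3 seats).
Remainders in descending order: Epsilon 0.7963, Gamma 0.6869, Delta 0.6000, Alpha 0.5022, Beta 0.4146.
The surplus seats go to Epsilon, Gamma, Delta.

Alpha=12, Beta=2, Gamma=3, Delta=4, Epsilon=3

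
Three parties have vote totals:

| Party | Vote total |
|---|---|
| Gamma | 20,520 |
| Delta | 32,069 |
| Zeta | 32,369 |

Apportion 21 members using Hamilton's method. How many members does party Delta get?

8

Total 84958; standard divisor 84958/21 ≈ 4045.619.
Standard quotas: Gamma 5.0722, Delta 7.9268, Zeta 8.0010.
Lower quotas: Gamma 5, Delta 7, Zeta 8 (sum 20, leaving 1 seat).
Remainders in descending order: Delta 0.9268, Gamma 0.0722, Zeta 0.0010.
The surplus seat goes to Delta.
Delta receives 8.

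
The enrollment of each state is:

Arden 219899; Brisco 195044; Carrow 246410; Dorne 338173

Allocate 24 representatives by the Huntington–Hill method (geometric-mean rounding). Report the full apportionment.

With divisor 41881: modified quotas Arden 5.251, Brisco 4.657, Carrow 5.884, Dorne 8.075.
Geometric-mean thresholds: Arden √(5·6)=5.477, Brisco √(4·5)=4.472, Carrow √(5·6)=5.477, Dorne √(8·9)=8.485.
Each quota rounded against its threshold gives Arden 5, Brisco 5, Carrow 6, Dorne 8 (total 24).

Arden 5, Brisco 5, Carrow 6, Dorne 8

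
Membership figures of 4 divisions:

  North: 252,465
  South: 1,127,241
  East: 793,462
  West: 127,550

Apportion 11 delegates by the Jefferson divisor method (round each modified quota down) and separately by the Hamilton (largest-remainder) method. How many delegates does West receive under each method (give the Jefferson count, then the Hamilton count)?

Jefferson: North 1, South 6, East 4, West 0.
Hamilton: North 1, South 5, East 4, West 1.
West gets 0 under Jefferson and 1 under Hamilton.

0 and 1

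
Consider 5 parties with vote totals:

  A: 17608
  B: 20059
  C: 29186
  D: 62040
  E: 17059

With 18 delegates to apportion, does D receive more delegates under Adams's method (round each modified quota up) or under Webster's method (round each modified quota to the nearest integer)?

Adams: A 2, B 3, C 4, D 7, E 2.
Webster: A 2, B 2, C 4, D 8, E 2.
D gets 7 under Adams and 8 under Webster.

Webster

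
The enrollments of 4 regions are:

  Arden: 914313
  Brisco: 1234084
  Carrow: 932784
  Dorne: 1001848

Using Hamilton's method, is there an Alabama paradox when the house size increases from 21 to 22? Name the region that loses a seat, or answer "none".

none

At 21 seats: Arden 5, Brisco 6, Carrow 5, Dorne 5.
At 22 seats: Arden 5, Brisco 7, Carrow 5, Dorne 5.
No region's allocation decreased.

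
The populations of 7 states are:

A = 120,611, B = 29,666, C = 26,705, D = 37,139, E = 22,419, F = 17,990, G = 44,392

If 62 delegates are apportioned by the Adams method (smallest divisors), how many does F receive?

Standard divisor 298922/62 ≈ 4821.323; standard quotas: A 25.016, B 6.153, C 5.539, D 7.703, E 4.650, F 3.731, G 9.207.
Rounding up gives 26, 7, 6, 8, 5, 4, 10 = 66 seats, so the divisor must be adjusted.
With modified divisor 5100: modified quotas A 23.649, B 5.817, C 5.236, D 7.282, E 4.396, F 3.527, G 8.704.
Rounding up: A 24, B 6, C 6, D 8, E 5, F 4, G 9 (total 62).
F receives 4.

4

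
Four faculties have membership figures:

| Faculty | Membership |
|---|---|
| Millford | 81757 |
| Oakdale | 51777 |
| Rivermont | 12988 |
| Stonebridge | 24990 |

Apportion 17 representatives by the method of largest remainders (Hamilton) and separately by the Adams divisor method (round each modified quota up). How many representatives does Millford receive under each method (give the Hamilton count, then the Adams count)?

Hamilton: Millford 8, Oakdale 5, Rivermont 1, Stonebridge 3.
Adams: Millford 7, Oakdale 5, Rivermont 2, Stonebridge 3.
Millford gets 8 under Hamilton and 7 under Adams.

8 and 7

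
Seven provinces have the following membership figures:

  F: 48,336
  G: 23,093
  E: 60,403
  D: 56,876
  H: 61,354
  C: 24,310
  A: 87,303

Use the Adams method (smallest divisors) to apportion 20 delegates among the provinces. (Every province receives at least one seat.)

F 3; G 2; E 3; D 3; H 3; C 2; A 4

Standard divisor 361675/20 ≈ 18083.75; standard quotas: F 2.673, G 1.277, E 3.340, D 3.145, H 3.393, C 1.344, A 4.828.
Rounding up gives 3, 2, 4, 4, 4, 2, 5 = 24 seats, so the divisor must be adjusted.
With modified divisor 22500: modified quotas F 2.148, G 1.026, E 2.685, D 2.528, H 2.727, C 1.080, A 3.880.
Rounding up: F 3, G 2, E 3, D 3, H 3, C 2, A 4 (total 20).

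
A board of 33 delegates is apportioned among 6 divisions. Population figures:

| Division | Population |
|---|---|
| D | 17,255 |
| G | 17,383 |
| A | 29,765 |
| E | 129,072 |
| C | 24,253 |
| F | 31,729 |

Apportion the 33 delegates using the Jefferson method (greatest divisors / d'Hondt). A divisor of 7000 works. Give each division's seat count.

D 2, G 2, A 4, E 18, C 3, F 4

With modified divisor 7000: modified quotas D 2.465, G 2.483, A 4.252, E 18.439, C 3.465, F 4.533.
Rounding down: D 2, G 2, A 4, E 18, C 3, F 4 (total 33).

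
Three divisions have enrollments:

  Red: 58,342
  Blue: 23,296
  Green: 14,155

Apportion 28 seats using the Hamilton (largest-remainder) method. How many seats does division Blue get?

Standard divisor: 95793 ÷ 28 ≈ 3421.179.
Standard quotas: Red 17.0532, Blue 6.8093, Green 4.1375.
Lower quotas: Red 17, Blue 6, Green 4 (sum 27, leaving 1 seat).
Remainders in descending order: Blue 0.8093, Green 0.1375, Red 0.0532.
Largest remainder: Blue receives the extra seat.
Blue receives 7.

7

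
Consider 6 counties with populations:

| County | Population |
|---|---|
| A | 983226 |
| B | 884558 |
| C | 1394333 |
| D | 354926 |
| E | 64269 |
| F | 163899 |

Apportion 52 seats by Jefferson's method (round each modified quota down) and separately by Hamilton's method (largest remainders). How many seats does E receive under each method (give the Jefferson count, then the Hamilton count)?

0 and 1

Jefferson: A 14, B 12, C 19, D 5, E 0, F 2.
Hamilton: A 13, B 12, C 19, D 5, E 1, F 2.
E gets 0 under Jefferson and 1 under Hamilton.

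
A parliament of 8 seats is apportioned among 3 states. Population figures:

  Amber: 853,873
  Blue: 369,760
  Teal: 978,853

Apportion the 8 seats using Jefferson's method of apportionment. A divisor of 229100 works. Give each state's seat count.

Amber 3, Blue 1, Teal 4

With modified divisor 229100: modified quotas Amber 3.727, Blue 1.614, Teal 4.273.
Rounding down: Amber 3, Blue 1, Teal 4 (total 8).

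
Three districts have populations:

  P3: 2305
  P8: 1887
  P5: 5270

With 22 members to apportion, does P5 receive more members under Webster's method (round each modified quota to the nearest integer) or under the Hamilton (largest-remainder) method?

Webster

Webster: P3 5, P8 4, P5 13.
Hamilton: P3 5, P8 5, P5 12.
P5 gets 13 under Webster and 12 under Hamilton.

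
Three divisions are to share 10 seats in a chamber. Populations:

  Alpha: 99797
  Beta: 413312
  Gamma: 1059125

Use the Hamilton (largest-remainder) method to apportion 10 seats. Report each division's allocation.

The standard divisor is 1572234/10 ≈ 157223.4.
Standard quotas: Alpha 0.6347, Beta 2.6288, Gamma 6.7364.
Lower quotas: Alpha 0, Beta 2, Gamma 6 (sum 8, leaving 2 seats).
Remainders in descending order: Gamma 0.7364, Alpha 0.6347, Beta 0.6288.
Largest remainders: Gamma, Alpha receive the extra seats.

Alpha=1; Beta=2; Gamma=7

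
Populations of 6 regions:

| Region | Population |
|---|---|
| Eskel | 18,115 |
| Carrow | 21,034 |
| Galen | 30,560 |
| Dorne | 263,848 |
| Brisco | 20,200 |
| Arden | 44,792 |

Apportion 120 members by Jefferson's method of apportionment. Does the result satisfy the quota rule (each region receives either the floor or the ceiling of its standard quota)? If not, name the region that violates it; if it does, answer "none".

Dorne

Standard quotas: Eskel 5.454, Carrow 6.333, Galen 9.201, Dorne 79.443, Brisco 6.082, Arden 13.487.
Jefferson allocation: Eskel 5, Carrow 6, Galen 9, Dorne 81, Brisco 6, Arden 13.
Dorne has quota 79.443 (lower 79, upper 80) but receives 81 — outside the quota interval.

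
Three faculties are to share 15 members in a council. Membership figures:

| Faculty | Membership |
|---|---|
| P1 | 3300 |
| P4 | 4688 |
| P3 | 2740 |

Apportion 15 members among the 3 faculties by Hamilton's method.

P1 5, P4 6, P3 4

Total 10728; standard divisor 10728/15 ≈ 715.2.
Standard quotas: P1 4.614, P4 6.555, P3 3.831.
Lower quotas: P1 4, P4 6, P3 3 (sum 13, leaving 2 seats).
Remainders in descending order: P3 0.831, P1 0.614, P4 0.555.
The surplus seats go to P3, P1.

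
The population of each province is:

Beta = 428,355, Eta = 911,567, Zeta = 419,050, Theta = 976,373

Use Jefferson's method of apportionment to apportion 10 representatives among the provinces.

Beta 1; Eta 4; Zeta 1; Theta 4

Standard divisor 2735345/10 ≈ 273534.5; standard quotas: Beta 1.566, Eta 3.333, Zeta 1.532, Theta 3.569.
Rounding down gives 1, 3, 1, 3 = 8 seats, so the divisor must be adjusted.
With modified divisor 221000: modified quotas Beta 1.938, Eta 4.125, Zeta 1.896, Theta 4.418.
Rounding down: Beta 1, Eta 4, Zeta 1, Theta 4 (total 10).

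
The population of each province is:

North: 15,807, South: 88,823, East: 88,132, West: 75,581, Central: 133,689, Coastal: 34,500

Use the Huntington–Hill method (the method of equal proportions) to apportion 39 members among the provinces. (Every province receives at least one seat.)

With divisor 11407: modified quotas North 1.386, South 7.787, East 7.726, West 6.626, Central 11.720, Coastal 3.024.
Geometric-mean thresholds: North √(1·2)=1.414, South √(7·8)=7.483, East √(7·8)=7.483, West √(6·7)=6.481, Central √(11·12)=11.489, Coastal √(3·4)=3.464.
Each quota rounded against its threshold gives North 1, South 8, East 8, West 7, Central 12, Coastal 3 (total 39).

North=1; South=8; East=8; West=7; Central=12; Coastal=3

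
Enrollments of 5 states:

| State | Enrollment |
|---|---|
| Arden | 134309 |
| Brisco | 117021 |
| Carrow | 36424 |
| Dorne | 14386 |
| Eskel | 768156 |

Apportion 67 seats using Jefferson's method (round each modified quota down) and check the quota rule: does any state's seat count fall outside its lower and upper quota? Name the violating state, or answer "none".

Standard quotas: Arden 8.408, Brisco 7.325, Carrow 2.280, Dorne 0.901, Eskel 48.086.
Jefferson allocation: Arden 8, Brisco 7, Carrow 2, Dorne 0, Eskel 50.
Eskel has quota 48.086 (lower 48, upper 49) but receives 50 — outside the quota interval.

Eskel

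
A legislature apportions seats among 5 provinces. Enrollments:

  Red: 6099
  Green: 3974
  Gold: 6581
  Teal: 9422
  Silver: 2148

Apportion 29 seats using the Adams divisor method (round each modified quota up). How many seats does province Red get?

Standard divisor 28224/29 ≈ 973.241; standard quotas: Red 6.267, Green 4.083, Gold 6.762, Teal 9.681, Silver 2.207.
Rounding up gives 7, 5, 7, 10, 3 = 32 seats, so the divisor must be adjusted.
With modified divisor 1060: modified quotas Red 5.754, Green 3.749, Gold 6.208, Teal 8.889, Silver 2.026.
Rounding up: Red 6, Green 4, Gold 7, Teal 9, Silver 3 (total 29).
Red receives 6.

6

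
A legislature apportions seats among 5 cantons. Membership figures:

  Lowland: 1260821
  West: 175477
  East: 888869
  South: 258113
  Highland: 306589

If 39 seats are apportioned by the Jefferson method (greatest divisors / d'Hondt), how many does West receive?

2

Standard divisor 2889869/39 ≈ 74099.205; standard quotas: Lowland 17.015, West 2.368, East 11.996, South 3.483, Highland 4.138.
Rounding down gives 17, 2, 11, 3, 4 = 37 seats, so the divisor must be adjusted.
With modified divisor 69200: modified quotas Lowland 18.220, West 2.536, East 12.845, South 3.730, Highland 4.430.
Rounding down: Lowland 18, West 2, East 12, South 3, Highland 4 (total 39).
West receives 2.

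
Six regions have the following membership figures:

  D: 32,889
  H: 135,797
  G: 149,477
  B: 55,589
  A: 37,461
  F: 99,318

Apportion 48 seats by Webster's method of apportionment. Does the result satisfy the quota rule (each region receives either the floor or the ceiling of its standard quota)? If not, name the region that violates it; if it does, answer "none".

none

Standard quotas: D 3.092, H 12.768, G 14.054, B 5.226, A 3.522, F 9.338.
Webster allocation: D 3, H 13, G 14, B 5, A 4, F 9.
Every allocation lies between the lower and upper quota.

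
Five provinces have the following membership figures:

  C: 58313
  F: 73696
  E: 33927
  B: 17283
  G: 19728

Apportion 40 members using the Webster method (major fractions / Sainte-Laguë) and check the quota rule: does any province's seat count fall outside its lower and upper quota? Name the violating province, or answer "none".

none

Standard quotas: C 11.493, F 14.525, E 6.687, B 3.406, G 3.888.
Webster allocation: C 11, F 15, E 7, B 3, G 4.
Every allocation lies between the lower and upper quota.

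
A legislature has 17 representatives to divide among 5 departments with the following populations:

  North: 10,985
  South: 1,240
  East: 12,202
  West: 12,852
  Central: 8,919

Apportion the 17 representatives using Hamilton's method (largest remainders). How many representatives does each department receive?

Standard divisor: 46198 ÷ 17 ≈ 2717.529.
Standard quotas: North 4.0423, South 0.4563, East 4.4901, West 4.7293, Central 3.2820.
Lower quotas: North 4, South 0, East 4, West 4, Central 3 (sum 15, leaving 2 seats).
Remainders in descending order: West 0.7293, East 0.4901, South 0.4563, Central 0.2820, North 0.0423.
Largest remainders: West, East receive the extra seats.

North=4, South=0, East=5, West=5, Central=3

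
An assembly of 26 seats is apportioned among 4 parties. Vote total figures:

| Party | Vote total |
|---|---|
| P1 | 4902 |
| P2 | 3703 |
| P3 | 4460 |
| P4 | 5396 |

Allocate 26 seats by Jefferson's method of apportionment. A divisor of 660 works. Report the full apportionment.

With modified divisor 660: modified quotas P1 7.427, P2 5.611, P3 6.758, P4 8.176.
Rounding down: P1 7, P2 5, P3 6, P4 8 (total 26).

P1: 7; P2: 5; P3: 6; P4: 8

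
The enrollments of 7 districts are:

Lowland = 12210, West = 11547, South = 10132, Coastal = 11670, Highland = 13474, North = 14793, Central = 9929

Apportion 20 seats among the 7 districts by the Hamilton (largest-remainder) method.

The standard divisor is 83755/20 ≈ 4187.75.
Standard quotas: Lowland 2.9156, West 2.7573, South 2.4194, Coastal 2.7867, Highland 3.2175, North 3.5324, Central 2.3710.
Lower quotas: Lowland 2, West 2, South 2, Coastal 2, Highland 3, North 3, Central 2 (sum 16, leaving 4 seats).
Remainders in descending order: Lowland 0.9156, Coastal 0.7867, West 0.7573, North 0.5324, South 0.4194, Central 0.3710, Highland 0.2175.
The surplus seats go to Lowland, Coastal, West, North.

Lowland: 3, West: 3, South: 2, Coastal: 3, Highland: 3, North: 4, Central: 2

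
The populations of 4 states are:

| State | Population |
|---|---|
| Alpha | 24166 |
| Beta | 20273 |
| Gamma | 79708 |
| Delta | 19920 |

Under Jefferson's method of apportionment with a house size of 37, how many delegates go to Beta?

Standard divisor 144067/37 ≈ 3893.703; standard quotas: Alpha 6.206, Beta 5.207, Gamma 20.471, Delta 5.116.
Rounding down gives 6, 5, 20, 5 = 36 seats, so the divisor must be adjusted.
With modified divisor 3700: modified quotas Alpha 6.531, Beta 5.479, Gamma 21.543, Delta 5.384.
Rounding down: Alpha 6, Beta 5, Gamma 21, Delta 5 (total 37).
Beta receives 5.

5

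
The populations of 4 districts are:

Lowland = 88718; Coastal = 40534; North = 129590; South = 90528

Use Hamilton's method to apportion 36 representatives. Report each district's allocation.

The standard divisor is 349370/36 ≈ 9704.722.
Standard quotas: Lowland 9.1417, Coastal 4.1767, North 13.3533, South 9.3282.
Lower quotas: Lowland 9, Coastal 4, North 13, South 9 (sum 35, leaving 1 seat).
Remainders in descending order: North 0.3533, South 0.3282, Coastal 0.1767, Lowland 0.1417.
Largest remainder: North receives the extra seat.

Lowland: 9, Coastal: 4, North: 14, South: 9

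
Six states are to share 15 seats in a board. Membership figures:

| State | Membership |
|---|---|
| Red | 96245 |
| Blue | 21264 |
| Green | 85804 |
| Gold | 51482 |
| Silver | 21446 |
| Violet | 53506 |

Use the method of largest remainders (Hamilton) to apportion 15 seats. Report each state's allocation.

Red 4, Blue 1, Green 4, Gold 2, Silver 1, Violet 3

The standard divisor is 329747/15 ≈ 21983.133.
Standard quotas: Red 4.3781, Blue 0.9673, Green 3.9032, Gold 2.3419, Silver 0.9756, Violet 2.4340.
Lower quotas: Red 4, Blue 0, Green 3, Gold 2, Silver 0, Violet 2 (sum 11, leaving 4 seats).
Remainders in descending order: Silver 0.9756, Blue 0.9673, Green 0.9032, Violet 0.4340, Red 0.3781, Gold 0.3419.
Largest remainders: Silver, Blue, Green, Violet receive the extra seats.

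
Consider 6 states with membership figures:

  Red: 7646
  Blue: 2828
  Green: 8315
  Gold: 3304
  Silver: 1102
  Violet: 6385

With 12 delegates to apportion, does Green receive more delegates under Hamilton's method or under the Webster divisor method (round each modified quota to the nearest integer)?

Hamilton: Red 3, Blue 1, Green 3, Gold 1, Silver 1, Violet 3.
Webster: Red 3, Blue 1, Green 4, Gold 1, Silver 0, Violet 3.
Green gets 3 under Hamilton and 4 under Webster.

Webster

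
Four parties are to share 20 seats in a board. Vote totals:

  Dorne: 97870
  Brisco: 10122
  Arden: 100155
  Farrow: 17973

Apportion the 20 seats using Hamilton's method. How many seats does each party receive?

The standard divisor is 226120/20 = 11306.
Standard quotas: Dorne 8.6565, Brisco 0.8953, Arden 8.8586, Farrow 1.5897.
Lower quotas: Dorne 8, Brisco 0, Arden 8, Farrow 1 (sum 17, leaving 3 seats).
Remainders in descending order: Brisco 0.8953, Arden 0.8586, Dorne 0.6565, Farrow 0.5897.
Largest remainders: Brisco, Arden, Dorne receive the extra seats.

Dorne=9; Brisco=1; Arden=9; Farrow=1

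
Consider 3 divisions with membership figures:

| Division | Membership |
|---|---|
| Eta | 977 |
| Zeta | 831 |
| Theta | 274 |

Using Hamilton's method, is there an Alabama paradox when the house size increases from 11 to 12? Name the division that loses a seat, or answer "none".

At 11 seats: Eta 5, Zeta 4, Theta 2.
At 12 seats: Eta 6, Zeta 5, Theta 1.
Theta drops from 2 to 1.

Theta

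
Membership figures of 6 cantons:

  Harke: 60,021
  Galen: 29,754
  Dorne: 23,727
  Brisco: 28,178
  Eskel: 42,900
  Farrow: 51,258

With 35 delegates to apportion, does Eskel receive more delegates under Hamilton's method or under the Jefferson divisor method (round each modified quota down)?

Hamilton: Harke 9, Galen 4, Dorne 4, Brisco 4, Eskel 6, Farrow 8.
Jefferson: Harke 9, Galen 4, Dorne 3, Brisco 4, Eskel 7, Farrow 8.
Eskel gets 6 under Hamilton and 7 under Jefferson.

Jefferson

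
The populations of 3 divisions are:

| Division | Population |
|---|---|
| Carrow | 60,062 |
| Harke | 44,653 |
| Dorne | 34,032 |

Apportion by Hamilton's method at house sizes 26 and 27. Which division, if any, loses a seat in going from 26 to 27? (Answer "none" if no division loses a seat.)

At 26 seats: Carrow 11, Harke 8, Dorne 7.
At 27 seats: Carrow 12, Harke 9, Dorne 6.
Dorne drops from 7 to 6.

Dorne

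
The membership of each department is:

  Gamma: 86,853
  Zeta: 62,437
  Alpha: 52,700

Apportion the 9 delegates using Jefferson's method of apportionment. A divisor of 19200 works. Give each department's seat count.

With modified divisor 19200: modified quotas Gamma 4.524, Zeta 3.252, Alpha 2.745.
Rounding down: Gamma 4, Zeta 3, Alpha 2 (total 9).

Gamma 4, Zeta 3, Alpha 2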